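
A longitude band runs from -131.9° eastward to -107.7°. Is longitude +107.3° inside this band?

No

Band width going east from -131.9° to -107.7°: ((-107.7 − -131.9) mod 360) = 24.2°.
Offset of +107.3° east of the west edge: ((107.3 − -131.9) mod 360) = 239.2°.
239.2° > 24.2° ⇒ outside.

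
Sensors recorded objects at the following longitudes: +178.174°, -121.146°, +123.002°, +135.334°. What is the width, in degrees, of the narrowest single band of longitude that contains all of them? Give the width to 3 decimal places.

115.852°

Sort the longitudes: -121.146°, +123.002°, +135.334°, +178.174°.
Eastward gaps between consecutive values (wrapping around): 244.148°, 12.332°, 42.840°, 60.680°.
Largest gap = 244.148° ⇒ minimal covering band is its complement: 360° − 244.148° = 115.852°.
Band runs from +123.002° eastward to -121.146°, crossing the antimeridian.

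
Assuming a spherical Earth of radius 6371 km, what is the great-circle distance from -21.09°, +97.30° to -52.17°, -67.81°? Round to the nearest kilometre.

Δλ = -67.81 − 97.30 = -165.11°.
Δφ = -52.17 − -21.09 = -31.08°.
a = sin²(Δφ/2) + cos φ₁ · cos φ₂ · sin²(Δλ/2) = 0.634407.
c = 2·atan2(√a, √(1−a)) = 1.84296 rad → d = 6371·c ≈ 11741.48 km.

11741 km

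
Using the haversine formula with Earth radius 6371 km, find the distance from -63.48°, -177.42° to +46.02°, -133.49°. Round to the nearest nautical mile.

6897 nmi

Δλ = -133.49 − -177.42 = 43.93°.
Δφ = 46.02 − -63.48 = 109.50°.
a = sin²(Δφ/2) + cos φ₁ · cos φ₂ · sin²(Δλ/2) = 0.710283.
c = 2·atan2(√a, √(1−a)) = 2.00486 rad → d = 6371·c ≈ 12772.99 km ≈ 6896.86 nmi.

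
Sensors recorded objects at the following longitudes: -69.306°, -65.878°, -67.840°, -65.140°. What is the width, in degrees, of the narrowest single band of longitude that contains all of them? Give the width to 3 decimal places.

4.166°

Sort the longitudes: -69.306°, -67.840°, -65.878°, -65.140°.
Eastward gaps between consecutive values (wrapping around): 1.466°, 1.962°, 0.738°, 355.834°.
Largest gap = 355.834° ⇒ minimal covering band is its complement: 360° − 355.834° = 4.166°.
Band runs from -69.306° eastward to -65.140°.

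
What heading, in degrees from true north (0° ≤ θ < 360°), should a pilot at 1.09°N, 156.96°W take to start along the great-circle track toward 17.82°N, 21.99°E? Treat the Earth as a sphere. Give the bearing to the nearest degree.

Δλ = 21.99 − -156.96 = 178.95°.
θ = atan2( sin Δλ · cos φ₂ , cos φ₁ · sin φ₂ − sin φ₁ · cos φ₂ · cos Δλ )
  = atan2(0.01745, 0.32408) = 3.081° → normalised to [0°, 360°): 3.081°.

3°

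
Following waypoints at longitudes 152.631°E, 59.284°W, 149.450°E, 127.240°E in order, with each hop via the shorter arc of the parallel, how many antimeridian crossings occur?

2

Leg 1: +152.631° → -59.284°, shortest Δλ = 148.085° (east) — crosses 180°.
Leg 2: -59.284° → +149.450°, shortest Δλ = -151.266° (west) — crosses 180°.
Leg 3: +149.450° → +127.240°, shortest Δλ = -22.21° (west) — does not cross 180°.
Total crossings: 2.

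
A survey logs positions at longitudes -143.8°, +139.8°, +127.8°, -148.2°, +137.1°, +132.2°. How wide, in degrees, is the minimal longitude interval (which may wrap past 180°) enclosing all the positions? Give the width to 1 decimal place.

88.4°

Sort the longitudes: -148.2°, -143.8°, +127.8°, +132.2°, +137.1°, +139.8°.
Eastward gaps between consecutive values (wrapping around): 4.4°, 271.6°, 4.4°, 4.9°, 2.7°, 72.0°.
Largest gap = 271.6° ⇒ minimal covering band is its complement: 360° − 271.6° = 88.4°.
Band runs from +127.8° eastward to -143.8°, crossing the antimeridian.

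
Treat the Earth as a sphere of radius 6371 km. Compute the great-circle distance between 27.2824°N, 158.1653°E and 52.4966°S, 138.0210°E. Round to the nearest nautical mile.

4905 nmi

Δλ = 138.0210 − 158.1653 = -20.1443°.
Δφ = -52.4966 − 27.2824 = -79.7790°.
a = sin²(Δφ/2) + cos φ₁ · cos φ₂ · sin²(Δλ/2) = 0.427827.
c = 2·atan2(√a, √(1−a)) = 1.42594 rad → d = 6371·c ≈ 9084.69 km ≈ 4905.34 nmi.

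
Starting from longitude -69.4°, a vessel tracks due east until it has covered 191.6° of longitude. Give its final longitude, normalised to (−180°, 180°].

+122.2°

Start at -69.4°; shift +191.6° → +122.2°.
+122.2° already lies in (−180°, 180°].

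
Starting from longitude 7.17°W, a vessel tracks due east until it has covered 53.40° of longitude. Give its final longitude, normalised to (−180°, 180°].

46.23°E

Start at -7.17°; shift +53.40° → +46.23°.
+46.23° already lies in (−180°, 180°].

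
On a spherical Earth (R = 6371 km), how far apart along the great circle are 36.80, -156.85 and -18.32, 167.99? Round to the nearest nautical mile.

Δλ = 167.99 − -156.85 = 324.84°; wrapped into (−180°, 180°]: -35.16°.
Δφ = -18.32 − 36.80 = -55.12°.
a = sin²(Δφ/2) + cos φ₁ · cos φ₂ · sin²(Δλ/2) = 0.283416.
c = 2·atan2(√a, √(1−a)) = 1.12279 rad → d = 6371·c ≈ 7153.30 km ≈ 3862.47 nmi.

3862 nmi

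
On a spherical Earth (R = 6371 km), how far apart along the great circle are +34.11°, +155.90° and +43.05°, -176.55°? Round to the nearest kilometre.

Δλ = -176.55 − 155.90 = -332.45°; wrapped into (−180°, 180°]: 27.55°.
Δφ = 43.05 − 34.11 = 8.94°.
a = sin²(Δφ/2) + cos φ₁ · cos φ₂ · sin²(Δλ/2) = 0.040378.
c = 2·atan2(√a, √(1−a)) = 0.40464 rad → d = 6371·c ≈ 2577.95 km.

2578 km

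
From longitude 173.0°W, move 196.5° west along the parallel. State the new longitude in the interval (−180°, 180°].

9.5°W

Start at -173.0°; shift −196.5° → -369.5°.
-369.5° lies outside (−180°, 180°]; add 360° → -9.5°.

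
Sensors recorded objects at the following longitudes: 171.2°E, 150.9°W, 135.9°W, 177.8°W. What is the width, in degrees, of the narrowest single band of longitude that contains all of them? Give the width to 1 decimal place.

52.9°

Sort the longitudes: -177.8°, -150.9°, -135.9°, +171.2°.
Eastward gaps between consecutive values (wrapping around): 26.9°, 15.0°, 307.1°, 11.0°.
Largest gap = 307.1° ⇒ minimal covering band is its complement: 360° − 307.1° = 52.9°.
Band runs from +171.2° eastward to -135.9°, crossing the antimeridian.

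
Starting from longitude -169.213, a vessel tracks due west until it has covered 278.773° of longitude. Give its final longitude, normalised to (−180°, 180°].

Start at -169.213°; shift −278.773° → -447.986°.
-447.986° lies outside (−180°, 180°]; add 360° → -87.986°.

-87.986°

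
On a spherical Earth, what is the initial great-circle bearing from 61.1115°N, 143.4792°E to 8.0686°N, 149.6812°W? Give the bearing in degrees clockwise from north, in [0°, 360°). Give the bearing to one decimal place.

Δλ = -149.6812 − 143.4792 = -293.1604°; wrapped into (−180°, 180°]: 66.8396°.
θ = atan2( sin Δλ · cos φ₂ , cos φ₁ · sin φ₂ − sin φ₁ · cos φ₂ · cos Δλ )
  = atan2(0.91031, -0.27315) = 106.702° → normalised to [0°, 360°): 106.702°.

106.7°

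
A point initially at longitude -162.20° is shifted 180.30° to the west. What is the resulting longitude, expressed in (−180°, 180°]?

+17.50°

Start at -162.20°; shift −180.30° → -342.50°.
-342.50° lies outside (−180°, 180°]; add 360° → +17.50°.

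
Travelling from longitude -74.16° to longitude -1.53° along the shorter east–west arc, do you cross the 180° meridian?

No

Signed shortest Δλ = ((-1.53 − -74.16 + 180) mod 360) − 180 = 72.63°.
Going east by 72.63° from -74.16° reaches -1.53° without touching 180°.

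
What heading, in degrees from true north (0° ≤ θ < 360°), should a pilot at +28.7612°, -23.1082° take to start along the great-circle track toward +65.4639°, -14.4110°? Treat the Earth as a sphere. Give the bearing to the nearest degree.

Δλ = -14.4110 − -23.1082 = 8.6972°.
θ = atan2( sin Δλ · cos φ₂ , cos φ₁ · sin φ₂ − sin φ₁ · cos φ₂ · cos Δλ )
  = atan2(0.06279, 0.59996) = 5.975° → normalised to [0°, 360°): 5.975°.

6°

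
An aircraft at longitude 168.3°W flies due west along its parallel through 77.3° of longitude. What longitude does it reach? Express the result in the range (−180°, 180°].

Start at -168.3°; shift −77.3° → -245.6°.
-245.6° lies outside (−180°, 180°]; add 360° → +114.4°.

114.4°E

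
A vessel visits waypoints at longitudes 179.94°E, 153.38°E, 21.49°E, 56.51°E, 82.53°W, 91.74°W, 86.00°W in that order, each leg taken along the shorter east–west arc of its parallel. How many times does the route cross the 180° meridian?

0

Leg 1: +179.94° → +153.38°, shortest Δλ = -26.56° (west) — does not cross 180°.
Leg 2: +153.38° → +21.49°, shortest Δλ = -131.89° (west) — does not cross 180°.
Leg 3: +21.49° → +56.51°, shortest Δλ = 35.02° (east) — does not cross 180°.
Leg 4: +56.51° → -82.53°, shortest Δλ = -139.04° (west) — does not cross 180°.
Leg 5: -82.53° → -91.74°, shortest Δλ = -9.21° (west) — does not cross 180°.
Leg 6: -91.74° → -86.00°, shortest Δλ = 5.74° (east) — does not cross 180°.
Total crossings: 0.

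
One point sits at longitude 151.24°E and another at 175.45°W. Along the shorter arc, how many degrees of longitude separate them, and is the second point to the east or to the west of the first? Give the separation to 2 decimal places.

33.31° east

Raw difference: -175.45 − 151.24 = -326.69°.
Normalise into (−180°, 180°]: -326.69° + 360° = 33.31°.
Positive ⇒ the second point lies to the east; separation 33.31°.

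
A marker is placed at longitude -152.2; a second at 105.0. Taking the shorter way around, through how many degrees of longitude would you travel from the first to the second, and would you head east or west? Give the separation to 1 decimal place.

Raw difference: 105.0 − -152.2 = 257.2°.
Normalise into (−180°, 180°]: 257.2° − 360° = -102.8°.
Negative ⇒ the second point lies to the west; separation 102.8°.

102.8° west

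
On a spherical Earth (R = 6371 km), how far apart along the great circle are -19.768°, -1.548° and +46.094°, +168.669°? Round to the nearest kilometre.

16954 km

Δλ = 168.669 − -1.548 = 170.217°.
Δφ = 46.094 − -19.768 = 65.862°.
a = sin²(Δφ/2) + cos φ₁ · cos φ₂ · sin²(Δλ/2) = 0.943398.
c = 2·atan2(√a, √(1−a)) = 2.66116 rad → d = 6371·c ≈ 16954.25 km.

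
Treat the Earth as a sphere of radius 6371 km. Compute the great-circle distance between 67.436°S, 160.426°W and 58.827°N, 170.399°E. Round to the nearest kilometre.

14241 km

Δλ = 170.399 − -160.426 = 330.825°; wrapped into (−180°, 180°]: -29.175°.
Δφ = 58.827 − -67.436 = 126.263°.
a = sin²(Δφ/2) + cos φ₁ · cos φ₂ · sin²(Δλ/2) = 0.808345.
c = 2·atan2(√a, √(1−a)) = 2.23533 rad → d = 6371·c ≈ 14241.28 km.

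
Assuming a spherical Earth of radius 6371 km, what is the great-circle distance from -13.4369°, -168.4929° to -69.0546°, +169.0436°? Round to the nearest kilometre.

6386 km

Δλ = 169.0436 − -168.4929 = 337.5365°; wrapped into (−180°, 180°]: -22.4635°.
Δφ = -69.0546 − -13.4369 = -55.6177°.
a = sin²(Δφ/2) + cos φ₁ · cos φ₂ · sin²(Δλ/2) = 0.230835.
c = 2·atan2(√a, √(1−a)) = 1.00234 rad → d = 6371·c ≈ 6385.92 km.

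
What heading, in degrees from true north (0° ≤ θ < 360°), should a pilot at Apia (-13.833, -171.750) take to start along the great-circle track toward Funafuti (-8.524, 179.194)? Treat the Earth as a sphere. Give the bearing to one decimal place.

Δλ = 179.194 − -171.750 = 350.944°; wrapped into (−180°, 180°]: -9.056°.
θ = atan2( sin Δλ · cos φ₂ , cos φ₁ · sin φ₂ − sin φ₁ · cos φ₂ · cos Δλ )
  = atan2(-0.15566, 0.08958) = -60.080° → normalised to [0°, 360°): 299.920°.

299.9°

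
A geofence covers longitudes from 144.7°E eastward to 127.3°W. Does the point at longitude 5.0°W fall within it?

No

Band width going east from +144.7° to -127.3°: ((-127.3 − 144.7) mod 360) = 88.0°.
Offset of -5.0° east of the west edge: ((-5.0 − 144.7) mod 360) = 210.3°.
210.3° > 88.0° ⇒ outside.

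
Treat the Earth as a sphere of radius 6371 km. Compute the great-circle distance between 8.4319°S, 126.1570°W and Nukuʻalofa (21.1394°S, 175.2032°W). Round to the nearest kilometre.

Δλ = -175.2032 − -126.1570 = -49.0462°.
Δφ = -21.1394 − -8.4319 = -12.7075°.
a = sin²(Δφ/2) + cos φ₁ · cos φ₂ · sin²(Δλ/2) = 0.171192.
c = 2·atan2(√a, √(1−a)) = 0.85315 rad → d = 6371·c ≈ 5435.40 km.

5435 km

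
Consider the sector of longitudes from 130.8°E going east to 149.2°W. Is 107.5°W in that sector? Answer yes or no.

No

Band width going east from +130.8° to -149.2°: ((-149.2 − 130.8) mod 360) = 80.0°.
Offset of -107.5° east of the west edge: ((-107.5 − 130.8) mod 360) = 121.7°.
121.7° > 80.0° ⇒ outside.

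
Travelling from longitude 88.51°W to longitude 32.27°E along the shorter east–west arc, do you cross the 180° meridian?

Signed shortest Δλ = ((32.27 − -88.51 + 180) mod 360) − 180 = 120.78°.
Going east by 120.78° from -88.51° reaches +32.27° without touching 180°.

No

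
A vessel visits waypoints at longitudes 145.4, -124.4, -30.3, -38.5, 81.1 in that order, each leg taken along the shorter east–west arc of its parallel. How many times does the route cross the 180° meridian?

1

Leg 1: +145.4° → -124.4°, shortest Δλ = 90.2° (east) — crosses 180°.
Leg 2: -124.4° → -30.3°, shortest Δλ = 94.1° (east) — does not cross 180°.
Leg 3: -30.3° → -38.5°, shortest Δλ = -8.2° (west) — does not cross 180°.
Leg 4: -38.5° → +81.1°, shortest Δλ = 119.6° (east) — does not cross 180°.
Total crossings: 1.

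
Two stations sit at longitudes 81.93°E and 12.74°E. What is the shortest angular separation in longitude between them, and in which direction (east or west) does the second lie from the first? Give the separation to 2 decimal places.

Raw difference: 12.74 − 81.93 = -69.19°.
Normalise into (−180°, 180°]: -69.19° stays -69.19°.
Negative ⇒ the second point lies to the west; separation 69.19°.

69.19° west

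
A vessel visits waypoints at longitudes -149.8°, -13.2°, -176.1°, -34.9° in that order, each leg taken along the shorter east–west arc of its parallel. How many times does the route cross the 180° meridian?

Leg 1: -149.8° → -13.2°, shortest Δλ = 136.6° (east) — does not cross 180°.
Leg 2: -13.2° → -176.1°, shortest Δλ = -162.9° (west) — does not cross 180°.
Leg 3: -176.1° → -34.9°, shortest Δλ = 141.2° (east) — does not cross 180°.
Total crossings: 0.

0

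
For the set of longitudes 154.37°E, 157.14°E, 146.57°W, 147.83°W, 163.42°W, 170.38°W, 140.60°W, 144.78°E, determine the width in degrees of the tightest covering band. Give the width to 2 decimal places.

Sort the longitudes: -170.38°, -163.42°, -147.83°, -146.57°, -140.60°, +144.78°, +154.37°, +157.14°.
Eastward gaps between consecutive values (wrapping around): 6.96°, 15.59°, 1.26°, 5.97°, 285.38°, 9.59°, 2.77°, 32.48°.
Largest gap = 285.38° ⇒ minimal covering band is its complement: 360° − 285.38° = 74.62°.
Band runs from +144.78° eastward to -140.60°, crossing the antimeridian.

74.62°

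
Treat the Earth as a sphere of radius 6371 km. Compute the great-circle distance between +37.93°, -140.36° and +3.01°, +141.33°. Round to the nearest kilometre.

Δλ = 141.33 − -140.36 = 281.69°; wrapped into (−180°, 180°]: -78.31°.
Δφ = 3.01 − 37.93 = -34.92°.
a = sin²(Δφ/2) + cos φ₁ · cos φ₂ · sin²(Δλ/2) = 0.404063.
c = 2·atan2(√a, √(1−a)) = 1.37773 rad → d = 6371·c ≈ 8777.49 km.

8777 km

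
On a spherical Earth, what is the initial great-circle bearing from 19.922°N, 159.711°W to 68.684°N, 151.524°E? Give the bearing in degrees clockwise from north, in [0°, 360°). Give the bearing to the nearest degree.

Δλ = 151.524 − -159.711 = 311.235°; wrapped into (−180°, 180°]: -48.765°.
θ = atan2( sin Δλ · cos φ₂ , cos φ₁ · sin φ₂ − sin φ₁ · cos φ₂ · cos Δλ )
  = atan2(-0.27337, 0.79420) = -18.994° → normalised to [0°, 360°): 341.006°.

341°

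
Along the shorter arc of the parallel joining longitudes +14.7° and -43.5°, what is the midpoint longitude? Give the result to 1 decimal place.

Signed shortest Δλ from +14.7° to -43.5° is -58.2°.
Midpoint longitude = +14.7° + (-58.2°)/2 = +14.7° − 29.1° = -14.4°.

-14.4°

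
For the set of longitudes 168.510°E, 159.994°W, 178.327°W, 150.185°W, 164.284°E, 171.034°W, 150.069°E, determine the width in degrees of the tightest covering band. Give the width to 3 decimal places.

59.746°

Sort the longitudes: -178.327°, -171.034°, -159.994°, -150.185°, +150.069°, +164.284°, +168.510°.
Eastward gaps between consecutive values (wrapping around): 7.293°, 11.040°, 9.809°, 300.254°, 14.215°, 4.226°, 13.163°.
Largest gap = 300.254° ⇒ minimal covering band is its complement: 360° − 300.254° = 59.746°.
Band runs from +150.069° eastward to -150.185°, crossing the antimeridian.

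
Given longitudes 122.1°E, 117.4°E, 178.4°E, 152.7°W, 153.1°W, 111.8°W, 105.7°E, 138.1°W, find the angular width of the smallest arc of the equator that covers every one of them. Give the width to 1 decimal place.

Sort the longitudes: -153.1°, -152.7°, -138.1°, -111.8°, +105.7°, +117.4°, +122.1°, +178.4°.
Eastward gaps between consecutive values (wrapping around): 0.4°, 14.6°, 26.3°, 217.5°, 11.7°, 4.7°, 56.3°, 28.5°.
Largest gap = 217.5° ⇒ minimal covering band is its complement: 360° − 217.5° = 142.5°.
Band runs from +105.7° eastward to -111.8°, crossing the antimeridian.

142.5°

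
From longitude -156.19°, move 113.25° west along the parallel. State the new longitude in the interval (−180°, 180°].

Start at -156.19°; shift −113.25° → -269.44°.
-269.44° lies outside (−180°, 180°]; add 360° → +90.56°.

+90.56°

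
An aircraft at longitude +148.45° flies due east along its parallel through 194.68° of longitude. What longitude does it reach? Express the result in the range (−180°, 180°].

-16.87°

Start at +148.45°; shift +194.68° → +343.13°.
+343.13° lies outside (−180°, 180°]; subtract 360° → -16.87°.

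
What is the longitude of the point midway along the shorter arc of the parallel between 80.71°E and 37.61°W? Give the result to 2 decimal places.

21.55°E

Signed shortest Δλ from +80.71° to -37.61° is -118.32°.
Midpoint longitude = +80.71° + (-118.32°)/2 = +80.71° − 59.16° = +21.55°.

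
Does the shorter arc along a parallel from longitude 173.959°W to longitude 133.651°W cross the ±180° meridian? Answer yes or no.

Signed shortest Δλ = ((-133.651 − -173.959 + 180) mod 360) − 180 = 40.308°.
Going east by 40.308° from -173.959° reaches -133.651° without touching 180°.

No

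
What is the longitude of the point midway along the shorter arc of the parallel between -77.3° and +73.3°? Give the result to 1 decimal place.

-2.0°

Signed shortest Δλ from -77.3° to +73.3° is +150.6°.
Midpoint longitude = -77.3° + (+150.6°)/2 = -77.3° + 75.3° = -2.0°.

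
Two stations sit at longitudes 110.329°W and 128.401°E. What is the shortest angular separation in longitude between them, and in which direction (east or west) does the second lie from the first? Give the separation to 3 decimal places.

Raw difference: 128.401 − -110.329 = 238.73°.
Normalise into (−180°, 180°]: 238.73° − 360° = -121.27°.
Negative ⇒ the second point lies to the west; separation 121.270°.

121.270° west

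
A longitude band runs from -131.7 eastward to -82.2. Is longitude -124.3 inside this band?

Band width going east from -131.7° to -82.2°: ((-82.2 − -131.7) mod 360) = 49.5°.
Offset of -124.3° east of the west edge: ((-124.3 − -131.7) mod 360) = 7.4°.
7.4° ≤ 49.5° ⇒ inside.

Yes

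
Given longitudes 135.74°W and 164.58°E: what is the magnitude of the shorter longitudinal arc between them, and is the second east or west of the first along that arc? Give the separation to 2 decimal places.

59.68° west

Raw difference: 164.58 − -135.74 = 300.32°.
Normalise into (−180°, 180°]: 300.32° − 360° = -59.68°.
Negative ⇒ the second point lies to the west; separation 59.68°.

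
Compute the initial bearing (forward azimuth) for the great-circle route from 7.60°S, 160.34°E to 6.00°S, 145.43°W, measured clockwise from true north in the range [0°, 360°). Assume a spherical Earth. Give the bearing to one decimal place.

Δλ = -145.43 − 160.34 = -305.77°; wrapped into (−180°, 180°]: 54.23°.
θ = atan2( sin Δλ · cos φ₂ , cos φ₁ · sin φ₂ − sin φ₁ · cos φ₂ · cos Δλ )
  = atan2(0.80693, -0.02673) = 91.897° → normalised to [0°, 360°): 91.897°.

91.9°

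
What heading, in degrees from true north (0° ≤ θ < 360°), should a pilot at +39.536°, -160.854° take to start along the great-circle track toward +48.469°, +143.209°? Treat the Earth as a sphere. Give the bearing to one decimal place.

301.8°

Δλ = 143.209 − -160.854 = 304.063°; wrapped into (−180°, 180°]: -55.937°.
θ = atan2( sin Δλ · cos φ₂ , cos φ₁ · sin φ₂ − sin φ₁ · cos φ₂ · cos Δλ )
  = atan2(-0.54926, 0.34094) = -58.171° → normalised to [0°, 360°): 301.829°.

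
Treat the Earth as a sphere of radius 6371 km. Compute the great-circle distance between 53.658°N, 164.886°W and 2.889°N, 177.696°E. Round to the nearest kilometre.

5865 km

Δλ = 177.696 − -164.886 = 342.582°; wrapped into (−180°, 180°]: -17.418°.
Δφ = 2.889 − 53.658 = -50.769°.
a = sin²(Δφ/2) + cos φ₁ · cos φ₂ · sin²(Δλ/2) = 0.197345.
c = 2·atan2(√a, √(1−a)) = 0.92064 rad → d = 6371·c ≈ 5865.40 km.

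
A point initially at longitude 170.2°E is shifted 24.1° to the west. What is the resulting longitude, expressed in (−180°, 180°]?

146.1°E

Start at +170.2°; shift −24.1° → +146.1°.
+146.1° already lies in (−180°, 180°].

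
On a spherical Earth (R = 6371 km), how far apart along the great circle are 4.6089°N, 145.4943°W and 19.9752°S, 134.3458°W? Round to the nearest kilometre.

Δλ = -134.3458 − -145.4943 = 11.1485°.
Δφ = -19.9752 − 4.6089 = -24.5841°.
a = sin²(Δφ/2) + cos φ₁ · cos φ₂ · sin²(Δλ/2) = 0.054163.
c = 2·atan2(√a, √(1−a)) = 0.46977 rad → d = 6371·c ≈ 2992.89 km.

2993 km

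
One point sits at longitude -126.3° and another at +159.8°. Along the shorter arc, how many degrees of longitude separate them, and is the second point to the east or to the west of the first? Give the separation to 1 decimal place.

73.9° west

Raw difference: 159.8 − -126.3 = 286.1°.
Normalise into (−180°, 180°]: 286.1° − 360° = -73.9°.
Negative ⇒ the second point lies to the west; separation 73.9°.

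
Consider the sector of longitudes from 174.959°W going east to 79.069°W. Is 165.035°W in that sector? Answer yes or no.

Band width going east from -174.959° to -79.069°: ((-79.069 − -174.959) mod 360) = 95.890°.
Offset of -165.035° east of the west edge: ((-165.035 − -174.959) mod 360) = 9.924°.
9.924° ≤ 95.890° ⇒ inside.

Yes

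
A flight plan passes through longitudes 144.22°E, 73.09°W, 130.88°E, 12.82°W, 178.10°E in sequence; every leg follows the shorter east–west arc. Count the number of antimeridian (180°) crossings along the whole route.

Leg 1: +144.22° → -73.09°, shortest Δλ = 142.69° (east) — crosses 180°.
Leg 2: -73.09° → +130.88°, shortest Δλ = -156.03° (west) — crosses 180°.
Leg 3: +130.88° → -12.82°, shortest Δλ = -143.7° (west) — does not cross 180°.
Leg 4: -12.82° → +178.10°, shortest Δλ = -169.08° (west) — crosses 180°.
Total crossings: 3.

3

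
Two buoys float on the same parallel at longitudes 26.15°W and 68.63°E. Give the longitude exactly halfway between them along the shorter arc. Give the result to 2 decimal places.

Signed shortest Δλ from -26.15° to +68.63° is +94.78°.
Midpoint longitude = -26.15° + (+94.78°)/2 = -26.15° + 47.39° = +21.24°.

21.24°E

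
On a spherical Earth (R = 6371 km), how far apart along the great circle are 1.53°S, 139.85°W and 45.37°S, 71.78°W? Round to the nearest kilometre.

Δλ = -71.78 − -139.85 = 68.07°.
Δφ = -45.37 − -1.53 = -43.84°.
a = sin²(Δφ/2) + cos φ₁ · cos φ₂ · sin²(Δλ/2) = 0.359359.
c = 2·atan2(√a, √(1−a)) = 1.28567 rad → d = 6371·c ≈ 8190.98 km.

8191 km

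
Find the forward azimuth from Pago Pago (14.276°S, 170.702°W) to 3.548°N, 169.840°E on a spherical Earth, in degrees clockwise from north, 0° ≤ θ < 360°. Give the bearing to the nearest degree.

Δλ = 169.840 − -170.702 = 340.542°; wrapped into (−180°, 180°]: -19.458°.
θ = atan2( sin Δλ · cos φ₂ , cos φ₁ · sin φ₂ − sin φ₁ · cos φ₂ · cos Δλ )
  = atan2(-0.33248, 0.29204) = -48.705° → normalised to [0°, 360°): 311.295°.

311°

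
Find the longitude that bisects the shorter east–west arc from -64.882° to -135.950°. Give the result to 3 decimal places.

Signed shortest Δλ from -64.882° to -135.950° is -71.068°.
Midpoint longitude = -64.882° + (-71.068°)/2 = -64.882° − 35.534° = -100.416°.

-100.416°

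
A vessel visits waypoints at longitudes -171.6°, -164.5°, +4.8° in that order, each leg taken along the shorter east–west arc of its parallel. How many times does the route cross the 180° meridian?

Leg 1: -171.6° → -164.5°, shortest Δλ = 7.1° (east) — does not cross 180°.
Leg 2: -164.5° → +4.8°, shortest Δλ = 169.3° (east) — does not cross 180°.
Total crossings: 0.

0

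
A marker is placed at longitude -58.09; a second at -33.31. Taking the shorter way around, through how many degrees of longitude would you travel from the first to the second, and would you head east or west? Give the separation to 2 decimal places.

24.78° east

Raw difference: -33.31 − -58.09 = 24.78°.
Normalise into (−180°, 180°]: 24.78° stays 24.78°.
Positive ⇒ the second point lies to the east; separation 24.78°.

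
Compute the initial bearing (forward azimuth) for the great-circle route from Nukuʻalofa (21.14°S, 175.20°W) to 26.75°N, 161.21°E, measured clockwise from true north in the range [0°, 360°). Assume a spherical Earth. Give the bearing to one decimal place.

333.4°

Δλ = 161.21 − -175.20 = 336.41°; wrapped into (−180°, 180°]: -23.59°.
θ = atan2( sin Δλ · cos φ₂ , cos φ₁ · sin φ₂ − sin φ₁ · cos φ₂ · cos Δλ )
  = atan2(-0.35736, 0.71495) = -26.558° → normalised to [0°, 360°): 333.442°.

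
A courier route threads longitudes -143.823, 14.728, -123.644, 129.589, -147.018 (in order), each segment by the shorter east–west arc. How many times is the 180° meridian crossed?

Leg 1: -143.823° → +14.728°, shortest Δλ = 158.551° (east) — does not cross 180°.
Leg 2: +14.728° → -123.644°, shortest Δλ = -138.372° (west) — does not cross 180°.
Leg 3: -123.644° → +129.589°, shortest Δλ = -106.767° (west) — crosses 180°.
Leg 4: +129.589° → -147.018°, shortest Δλ = 83.393° (east) — crosses 180°.
Total crossings: 2.

2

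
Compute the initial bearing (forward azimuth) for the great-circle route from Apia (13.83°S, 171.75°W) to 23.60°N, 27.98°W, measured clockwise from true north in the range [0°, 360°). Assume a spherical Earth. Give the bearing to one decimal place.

Δλ = -27.98 − -171.75 = 143.77°.
θ = atan2( sin Δλ · cos φ₂ , cos φ₁ · sin φ₂ − sin φ₁ · cos φ₂ · cos Δλ )
  = atan2(0.54160, 0.21205) = 68.619° → normalised to [0°, 360°): 68.619°.

68.6°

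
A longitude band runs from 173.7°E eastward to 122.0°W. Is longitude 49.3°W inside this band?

No

Band width going east from +173.7° to -122.0°: ((-122.0 − 173.7) mod 360) = 64.3°.
Offset of -49.3° east of the west edge: ((-49.3 − 173.7) mod 360) = 137.0°.
137.0° > 64.3° ⇒ outside.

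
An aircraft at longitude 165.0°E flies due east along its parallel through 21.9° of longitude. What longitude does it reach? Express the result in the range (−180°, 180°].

Start at +165.0°; shift +21.9° → +186.9°.
+186.9° lies outside (−180°, 180°]; subtract 360° → -173.1°.

173.1°W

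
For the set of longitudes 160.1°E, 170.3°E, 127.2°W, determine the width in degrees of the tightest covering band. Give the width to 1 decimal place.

Sort the longitudes: -127.2°, +160.1°, +170.3°.
Eastward gaps between consecutive values (wrapping around): 287.3°, 10.2°, 62.5°.
Largest gap = 287.3° ⇒ minimal covering band is its complement: 360° − 287.3° = 72.7°.
Band runs from +160.1° eastward to -127.2°, crossing the antimeridian.

72.7°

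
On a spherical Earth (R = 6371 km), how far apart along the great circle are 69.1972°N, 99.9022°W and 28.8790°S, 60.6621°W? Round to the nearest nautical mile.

Δλ = -60.6621 − -99.9022 = 39.2401°.
Δφ = -28.8790 − 69.1972 = -98.0762°.
a = sin²(Δφ/2) + cos φ₁ · cos φ₂ · sin²(Δλ/2) = 0.605308.
c = 2·atan2(√a, √(1−a)) = 1.78300 rad → d = 6371·c ≈ 11359.51 km ≈ 6133.64 nmi.

6134 nmi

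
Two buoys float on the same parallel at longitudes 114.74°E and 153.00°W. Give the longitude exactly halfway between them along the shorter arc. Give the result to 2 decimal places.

160.87°E

Signed shortest Δλ from +114.74° to -153.00° is +92.26°.
Midpoint longitude = +114.74° + (+92.26°)/2 = +114.74° + 46.13° = +160.87°.
(The naïve average (+114.74 + -153.00)/2 = -19.13° is on the wrong side of the globe.)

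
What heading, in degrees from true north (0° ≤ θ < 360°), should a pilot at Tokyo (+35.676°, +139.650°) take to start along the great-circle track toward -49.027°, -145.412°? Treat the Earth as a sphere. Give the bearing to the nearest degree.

138°

Δλ = -145.412 − 139.650 = -285.062°; wrapped into (−180°, 180°]: 74.938°.
θ = atan2( sin Δλ · cos φ₂ , cos φ₁ · sin φ₂ − sin φ₁ · cos φ₂ · cos Δλ )
  = atan2(0.63318, -0.71270) = 138.381° → normalised to [0°, 360°): 138.381°.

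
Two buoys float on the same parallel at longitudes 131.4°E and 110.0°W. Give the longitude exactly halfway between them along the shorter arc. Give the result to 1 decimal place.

Signed shortest Δλ from +131.4° to -110.0° is +118.6°.
Midpoint longitude = +131.4° + (+118.6°)/2 = +131.4° + 59.3° = +190.7°.
Normalise into (−180°, 180°]: -169.3°.
(The naïve average (+131.4 + -110.0)/2 = 10.7° is on the wrong side of the globe.)

169.3°W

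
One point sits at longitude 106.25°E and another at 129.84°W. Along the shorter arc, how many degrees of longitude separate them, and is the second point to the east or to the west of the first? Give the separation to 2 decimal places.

Raw difference: -129.84 − 106.25 = -236.09°.
Normalise into (−180°, 180°]: -236.09° + 360° = 123.91°.
Positive ⇒ the second point lies to the east; separation 123.91°.

123.91° east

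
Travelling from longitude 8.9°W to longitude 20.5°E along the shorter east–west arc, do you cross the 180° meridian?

No

Signed shortest Δλ = ((20.5 − -8.9 + 180) mod 360) − 180 = 29.4°.
Going east by 29.4° from -8.9° reaches +20.5° without touching 180°.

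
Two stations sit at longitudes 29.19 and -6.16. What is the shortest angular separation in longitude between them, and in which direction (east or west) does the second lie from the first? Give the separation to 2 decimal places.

Raw difference: -6.16 − 29.19 = -35.35°.
Normalise into (−180°, 180°]: -35.35° stays -35.35°.
Negative ⇒ the second point lies to the west; separation 35.35°.

35.35° west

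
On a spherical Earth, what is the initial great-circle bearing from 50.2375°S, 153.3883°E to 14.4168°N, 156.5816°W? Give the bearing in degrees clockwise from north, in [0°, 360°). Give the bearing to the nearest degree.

49°

Δλ = -156.5816 − 153.3883 = -309.9699°; wrapped into (−180°, 180°]: 50.0301°.
θ = atan2( sin Δλ · cos φ₂ , cos φ₁ · sin φ₂ − sin φ₁ · cos φ₂ · cos Δλ )
  = atan2(0.74225, 0.63750) = 49.342° → normalised to [0°, 360°): 49.342°.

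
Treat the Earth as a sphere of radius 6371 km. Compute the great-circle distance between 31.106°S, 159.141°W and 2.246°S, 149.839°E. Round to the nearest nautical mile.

3365 nmi

Δλ = 149.839 − -159.141 = 308.980°; wrapped into (−180°, 180°]: -51.020°.
Δφ = -2.246 − -31.106 = 28.860°.
a = sin²(Δφ/2) + cos φ₁ · cos φ₂ · sin²(Δλ/2) = 0.220784.
c = 2·atan2(√a, √(1−a)) = 0.97830 rad → d = 6371·c ≈ 6232.76 km ≈ 3365.42 nmi.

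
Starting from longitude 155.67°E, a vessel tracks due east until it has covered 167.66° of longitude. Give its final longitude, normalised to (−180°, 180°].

36.67°W

Start at +155.67°; shift +167.66° → +323.33°.
+323.33° lies outside (−180°, 180°]; subtract 360° → -36.67°.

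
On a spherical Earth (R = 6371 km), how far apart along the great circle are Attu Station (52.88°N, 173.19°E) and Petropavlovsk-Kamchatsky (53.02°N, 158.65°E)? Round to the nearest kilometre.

973 km

Δλ = 158.65 − 173.19 = -14.54°.
Δφ = 53.02 − 52.88 = 0.14°.
a = sin²(Δφ/2) + cos φ₁ · cos φ₂ · sin²(Δλ/2) = 0.005815.
c = 2·atan2(√a, √(1−a)) = 0.15266 rad → d = 6371·c ≈ 972.58 km.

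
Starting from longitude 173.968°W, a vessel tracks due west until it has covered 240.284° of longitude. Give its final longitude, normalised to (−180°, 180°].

Start at -173.968°; shift −240.284° → -414.252°.
-414.252° lies outside (−180°, 180°]; add 360° → -54.252°.

54.252°W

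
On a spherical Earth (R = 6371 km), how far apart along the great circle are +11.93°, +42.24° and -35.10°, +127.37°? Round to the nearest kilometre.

Δλ = 127.37 − 42.24 = 85.13°.
Δφ = -35.10 − 11.93 = -47.03°.
a = sin²(Δφ/2) + cos φ₁ · cos φ₂ · sin²(Δλ/2) = 0.525453.
c = 2·atan2(√a, √(1−a)) = 1.62172 rad → d = 6371·c ≈ 10332.01 km.

10332 km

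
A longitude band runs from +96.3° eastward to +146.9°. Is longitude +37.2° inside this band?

Band width going east from +96.3° to +146.9°: ((146.9 − 96.3) mod 360) = 50.6°.
Offset of +37.2° east of the west edge: ((37.2 − 96.3) mod 360) = 300.9°.
300.9° > 50.6° ⇒ outside.

No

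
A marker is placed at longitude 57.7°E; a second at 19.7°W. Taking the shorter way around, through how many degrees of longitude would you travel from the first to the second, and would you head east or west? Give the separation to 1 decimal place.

Raw difference: -19.7 − 57.7 = -77.4°.
Normalise into (−180°, 180°]: -77.4° stays -77.4°.
Negative ⇒ the second point lies to the west; separation 77.4°.

77.4° west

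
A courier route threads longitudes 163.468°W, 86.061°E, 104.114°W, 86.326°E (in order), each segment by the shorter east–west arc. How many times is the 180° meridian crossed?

3

Leg 1: -163.468° → +86.061°, shortest Δλ = -110.471° (west) — crosses 180°.
Leg 2: +86.061° → -104.114°, shortest Δλ = 169.825° (east) — crosses 180°.
Leg 3: -104.114° → +86.326°, shortest Δλ = -169.56° (west) — crosses 180°.
Total crossings: 3.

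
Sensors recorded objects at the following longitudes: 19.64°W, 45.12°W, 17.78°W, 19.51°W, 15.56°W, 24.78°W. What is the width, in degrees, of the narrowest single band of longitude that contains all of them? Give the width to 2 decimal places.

29.56°

Sort the longitudes: -45.12°, -24.78°, -19.64°, -19.51°, -17.78°, -15.56°.
Eastward gaps between consecutive values (wrapping around): 20.34°, 5.14°, 0.13°, 1.73°, 2.22°, 330.44°.
Largest gap = 330.44° ⇒ minimal covering band is its complement: 360° − 330.44° = 29.56°.
Band runs from -45.12° eastward to -15.56°.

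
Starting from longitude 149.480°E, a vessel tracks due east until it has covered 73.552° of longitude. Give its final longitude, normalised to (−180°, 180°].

136.968°W

Start at +149.480°; shift +73.552° → +223.032°.
+223.032° lies outside (−180°, 180°]; subtract 360° → -136.968°.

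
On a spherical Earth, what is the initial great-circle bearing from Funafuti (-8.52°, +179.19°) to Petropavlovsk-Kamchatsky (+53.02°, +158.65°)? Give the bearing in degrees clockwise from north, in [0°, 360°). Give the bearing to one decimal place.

Δλ = 158.65 − 179.19 = -20.54°.
θ = atan2( sin Δλ · cos φ₂ , cos φ₁ · sin φ₂ − sin φ₁ · cos φ₂ · cos Δλ )
  = atan2(-0.21106, 0.87348) = -13.584° → normalised to [0°, 360°): 346.416°.

346.4°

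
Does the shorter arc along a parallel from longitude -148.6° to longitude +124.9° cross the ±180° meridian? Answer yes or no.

Naïve |124.9 − -148.6| = 273.5° > 180°, so the shorter arc goes the other way round — across 180°.
Signed shortest Δλ = ((124.9 − -148.6 + 180) mod 360) − 180 = -86.5°.
Going west by 86.5° from -148.6° passes through 180° before reaching +124.9°.

Yes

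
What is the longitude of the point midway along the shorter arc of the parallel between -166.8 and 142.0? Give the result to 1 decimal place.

+167.6°

Signed shortest Δλ from -166.8° to +142.0° is -51.2°.
Midpoint longitude = -166.8° + (-51.2°)/2 = -166.8° − 25.6° = -192.4°.
Normalise into (−180°, 180°]: +167.6°.
(The naïve average (-166.8 + +142.0)/2 = -12.4° is on the wrong side of the globe.)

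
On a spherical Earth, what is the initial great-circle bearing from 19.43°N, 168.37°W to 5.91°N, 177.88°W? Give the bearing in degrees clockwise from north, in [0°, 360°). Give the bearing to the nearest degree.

Δλ = -177.88 − -168.37 = -9.51°.
θ = atan2( sin Δλ · cos φ₂ , cos φ₁ · sin φ₂ − sin φ₁ · cos φ₂ · cos Δλ )
  = atan2(-0.16434, -0.22924) = -144.363° → normalised to [0°, 360°): 215.637°.

216°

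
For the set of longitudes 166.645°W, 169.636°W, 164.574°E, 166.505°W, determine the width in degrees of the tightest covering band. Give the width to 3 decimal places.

Sort the longitudes: -169.636°, -166.645°, -166.505°, +164.574°.
Eastward gaps between consecutive values (wrapping around): 2.991°, 0.140°, 331.079°, 25.790°.
Largest gap = 331.079° ⇒ minimal covering band is its complement: 360° − 331.079° = 28.921°.
Band runs from +164.574° eastward to -166.505°, crossing the antimeridian.

28.921°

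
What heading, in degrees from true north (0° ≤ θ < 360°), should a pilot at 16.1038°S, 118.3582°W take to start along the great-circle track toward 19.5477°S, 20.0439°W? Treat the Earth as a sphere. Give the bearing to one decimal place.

111.1°

Δλ = -20.0439 − -118.3582 = 98.3143°.
θ = atan2( sin Δλ · cos φ₂ , cos φ₁ · sin φ₂ − sin φ₁ · cos φ₂ · cos Δλ )
  = atan2(0.93246, -0.35926) = 111.071° → normalised to [0°, 360°): 111.071°.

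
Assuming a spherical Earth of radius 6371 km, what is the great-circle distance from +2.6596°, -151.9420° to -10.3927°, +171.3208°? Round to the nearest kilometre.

Δλ = 171.3208 − -151.9420 = 323.2628°; wrapped into (−180°, 180°]: -36.7372°.
Δφ = -10.3927 − 2.6596 = -13.0523°.
a = sin²(Δφ/2) + cos φ₁ · cos φ₂ · sin²(Δλ/2) = 0.110490.
c = 2·atan2(√a, √(1−a)) = 0.67769 rad → d = 6371·c ≈ 4317.59 km.

4318 km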